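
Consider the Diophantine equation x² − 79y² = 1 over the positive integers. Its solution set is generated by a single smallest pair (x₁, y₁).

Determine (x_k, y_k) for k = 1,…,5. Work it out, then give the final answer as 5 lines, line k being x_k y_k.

√79 = [8; 1,7,1,16, …], period ℓ=4 (even) → k=3
i=0: a=8 ⇒ p=8, q=1
i=1: a=1 ⇒ p=9, q=1
i=2: a=7 ⇒ p=71, q=8
i=3: a=1 ⇒ p=80, q=9
(x₁, y₁) = (80, 9);  80² − 79·9² = 1 ✓
k=2:  x_2 = 80·80+79·9·9 = 12799,  y_2 = 80·9+9·80 = 1440
k=3:  x_3 = 80·12799+79·9·1440 = 2047760,  y_3 = 80·1440+9·12799 = 230391
k=4:  x_4 = 80·2047760+79·9·230391 = 327628801,  y_4 = 80·230391+9·2047760 = 36861120
k=5:  x_5 = 80·327628801+79·9·36861120 = 52418560400,  y_5 = 80·36861120+9·327628801 = 5897548809

80 9
12799 1440
2047760 230391
327628801 36861120
52418560400 5897548809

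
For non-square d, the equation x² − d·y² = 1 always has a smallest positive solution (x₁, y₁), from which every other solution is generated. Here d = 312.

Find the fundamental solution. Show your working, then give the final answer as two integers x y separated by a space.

[17; 1,1,1,34] for √312; ℓ=4 ⇒ convergent index 3
i=0: a=17 ⇒ p=17, q=1
…
i=2: a=1 ⇒ p=35, q=2
i=3: a=1 ⇒ p=53, q=3
→ (53, 3).  Check: 53²=2809, 312·3²=2808, difference 1.

53 3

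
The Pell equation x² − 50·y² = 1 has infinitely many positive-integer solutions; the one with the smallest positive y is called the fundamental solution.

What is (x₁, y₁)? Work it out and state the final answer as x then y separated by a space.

99 14

√50 = [7; 14, …], period ℓ=1 (odd) → k=1
i=0: a=7 ⇒ p=7, q=1
i=1: a=14 ⇒ p=99, q=14
→ (99, 14).  Check: 99²=9801, 50·14²=9800, difference 1.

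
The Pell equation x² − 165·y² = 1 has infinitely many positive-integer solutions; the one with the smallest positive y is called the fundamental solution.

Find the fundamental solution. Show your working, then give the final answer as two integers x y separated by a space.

√165 = [12; 1,5,2,5,1,24, …], period ℓ=6 (even) → k=5
i=0: a=12 ⇒ p=12, q=1
…
i=2: a=5 ⇒ p=77, q=6
i=3: a=2 ⇒ p=167, q=13
i=4: a=5 ⇒ p=912, q=71
i=5: a=1 ⇒ p=1079, q=84
fundamental: x₁=1079, y₁=84  (since 1164241 − 165·7056 = 1)

1079 84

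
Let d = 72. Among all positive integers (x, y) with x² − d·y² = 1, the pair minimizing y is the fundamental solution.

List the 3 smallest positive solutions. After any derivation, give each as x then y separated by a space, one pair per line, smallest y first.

17 2
577 68
19601 2310

d=72: √d = [8; 2,16] (ℓ=2, even), read p_1/q_1
k=0  a_k=8  p_k/q_k = 8/1
k=1  a_k=2  p_k/q_k = 17/2
→ (17, 2).  Check: 17²=289, 72·2²=288, difference 1.
k=2:  x_2 = 17·17+72·2·2 = 577,  y_2 = 17·2+2·17 = 68
k=3:  x_3 = 17·577+72·2·68 = 19601,  y_3 = 17·68+2·577 = 2310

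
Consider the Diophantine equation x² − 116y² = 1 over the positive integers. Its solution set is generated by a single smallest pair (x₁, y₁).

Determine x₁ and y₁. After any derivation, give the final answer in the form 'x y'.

9801 910

√116 = [10; 1,3,2,1,4,1,2,3,1,20, …], period ℓ=10 (even) → k=9
i=0: a=10 ⇒ p=10, q=1
i=1: a=1 ⇒ p=11, q=1
…
i=3: a=2 ⇒ p=97, q=9
i=4: a=1 ⇒ p=140, q=13
i=5: a=4 ⇒ p=657, q=61
i=6: a=1 ⇒ p=797, q=74
…
i=8: a=3 ⇒ p=7550, q=701
i=9: a=1 ⇒ p=9801, q=910
→ (9801, 910).  Check: 9801²=96059601, 116·910²=96059600, difference 1.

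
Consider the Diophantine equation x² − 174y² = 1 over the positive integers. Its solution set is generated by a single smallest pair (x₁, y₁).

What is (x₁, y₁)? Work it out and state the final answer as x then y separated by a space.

√174 = [13; 5,4,5,26, …], period ℓ=4 (even) → k=3
a_0=13:  p_0=13·1+0=13,  q_0=13·0+1=1
a_1=5:  p_1=5·13+1=66,  q_1=5·1+0=5
a_2=4:  p_2=4·66+13=277,  q_2=4·5+1=21
a_3=5:  p_3=5·277+66=1451,  q_3=5·21+5=110
(x₁, y₁) = (1451, 110);  1451² − 174·110² = 1 ✓

1451 110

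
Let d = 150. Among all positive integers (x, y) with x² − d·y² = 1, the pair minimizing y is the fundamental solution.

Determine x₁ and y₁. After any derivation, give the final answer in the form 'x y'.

49 4

[12; 4,24] for √150; ℓ=2 ⇒ convergent index 1
step 0: (12, 1)  from 12·(1,0) + (0,1)
step 1: (49, 4)  from 4·(12,1) + (1,0)
(x₁, y₁) = (49, 4);  49² − 150·4² = 1 ✓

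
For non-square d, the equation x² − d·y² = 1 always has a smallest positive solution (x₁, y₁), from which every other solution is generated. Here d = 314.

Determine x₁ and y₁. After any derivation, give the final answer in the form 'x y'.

[17; 1,2,1,1,2,1,34] for √314; ℓ=7 ⇒ convergent index 13
step 0: (17, 1)  from 17·(1,0) + (0,1)
step 1: (18, 1)  from 1·(17,1) + (1,0)
…
step 3: (71, 4)  from 1·(53,3) + (18,1)
step 4: (124, 7)  from 1·(71,4) + (53,3)
step 5: (319, 18)  from 2·(124,7) + (71,4)
…
step 12: (282617, 15949)  from 2·(109882,6201) + (62853,3547)
step 13: (392499, 22150)  from 1·(282617,15949) + (109882,6201)
fundamental: x₁=392499, y₁=22150  (since 154055465001 − 314·490622500 = 1)

392499 22150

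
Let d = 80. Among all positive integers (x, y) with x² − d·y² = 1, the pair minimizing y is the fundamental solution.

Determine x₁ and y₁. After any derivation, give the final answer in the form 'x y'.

√80 = [8; 1,16, …], period ℓ=2 (even) → k=1
a_0=8:  p_0=8·1+0=8,  q_0=8·0+1=1
a_1=1:  p_1=1·8+1=9,  q_1=1·1+0=1
(x₁, y₁) = (9, 1);  9² − 80·1² = 1 ✓

9 1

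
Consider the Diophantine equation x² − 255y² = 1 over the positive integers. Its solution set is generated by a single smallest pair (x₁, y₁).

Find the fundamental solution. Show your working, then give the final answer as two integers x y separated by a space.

16 1

√255 → a₀=15, period (1,30); ℓ=2 even so k=1
i=0: a=15 ⇒ p=15, q=1
i=1: a=1 ⇒ p=16, q=1
(x₁, y₁) = (16, 1);  16² − 255·1² = 1 ✓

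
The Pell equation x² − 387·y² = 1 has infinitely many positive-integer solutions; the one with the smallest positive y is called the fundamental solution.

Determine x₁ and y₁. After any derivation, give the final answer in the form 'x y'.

[19; 1,2,19,2,1,38] for √387; ℓ=6 ⇒ convergent index 5
i=0: a=19 ⇒ p=19, q=1
i=1: a=1 ⇒ p=20, q=1
…
i=3: a=19 ⇒ p=1141, q=58
i=4: a=2 ⇒ p=2341, q=119
i=5: a=1 ⇒ p=3482, q=177
(x₁, y₁) = (3482, 177);  3482² − 387·177² = 1 ✓

3482 177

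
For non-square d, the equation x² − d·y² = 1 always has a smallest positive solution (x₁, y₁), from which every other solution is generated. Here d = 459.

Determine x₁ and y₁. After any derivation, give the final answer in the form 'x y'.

499850 23331

√459 = [21; 2,2,1,4,21,4,1,2,2,42, …], period ℓ=10 (even) → k=9
k=0  a_k=21  p_k/q_k = 21/1
…
k=6  a_k=4  p_k/q_k = 60695/2833
…
k=8  a_k=2  p_k/q_k = 212079/9899
k=9  a_k=2  p_k/q_k = 499850/23331
fundamental: x₁=499850, y₁=23331  (since 249850022500 − 459·544335561 = 1)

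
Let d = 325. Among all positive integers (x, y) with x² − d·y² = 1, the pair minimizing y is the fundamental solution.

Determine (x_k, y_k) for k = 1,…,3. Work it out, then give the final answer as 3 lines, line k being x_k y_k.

649 36
842401 46728
1093435849 60652908

√325 = [18; 36, …], period ℓ=1 (odd) → k=1
a_0=18:  p_0=18·1+0=18,  q_0=18·0+1=1
a_1=36:  p_1=36·18+1=649,  q_1=36·1+0=36
→ (649, 36).  Check: 649²=421201, 325·36²=421200, difference 1.
(649+36√325)^2 = 842401 + 46728√325
(649+36√325)^3 = 1093435849 + 60652908√325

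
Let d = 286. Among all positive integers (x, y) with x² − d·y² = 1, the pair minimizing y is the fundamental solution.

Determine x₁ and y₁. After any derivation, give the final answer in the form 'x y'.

d=286: √d = [16; 1,10,3,3,2,3,3,10,1,32] (ℓ=10, even), read p_9/q_9
i=0: a=16 ⇒ p=16, q=1
i=1: a=1 ⇒ p=17, q=1
i=2: a=10 ⇒ p=186, q=11
…
i=5: a=2 ⇒ p=4397, q=260
i=6: a=3 ⇒ p=15102, q=893
i=7: a=3 ⇒ p=49703, q=2939
i=8: a=10 ⇒ p=512132, q=30283
i=9: a=1 ⇒ p=561835, q=33222
(x₁, y₁) = (561835, 33222);  561835² − 286·33222² = 1 ✓

561835 33222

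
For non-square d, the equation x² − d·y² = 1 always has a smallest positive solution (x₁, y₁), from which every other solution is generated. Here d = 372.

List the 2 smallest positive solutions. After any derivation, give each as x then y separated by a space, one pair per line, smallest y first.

12151 630
295293601 15310260

[19; 3,2,12,2,3,38] for √372; ℓ=6 ⇒ convergent index 5
i=0: a=19 ⇒ p=19, q=1
i=1: a=3 ⇒ p=58, q=3
…
i=3: a=12 ⇒ p=1678, q=87
i=4: a=2 ⇒ p=3491, q=181
i=5: a=3 ⇒ p=12151, q=630
fundamental: x₁=12151, y₁=630  (since 147646801 − 372·396900 = 1)
k=2:  x_2 = 12151·12151+372·630·630 = 295293601,  y_2 = 12151·630+630·12151 = 15310260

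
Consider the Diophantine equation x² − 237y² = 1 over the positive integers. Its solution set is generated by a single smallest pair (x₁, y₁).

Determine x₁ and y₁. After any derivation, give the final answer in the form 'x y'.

√237 = [15; 2,1,1,7,10,7,1,1,2,30, …], period ℓ=10 (even) → k=9
step 0: (15, 1)  from 15·(1,0) + (0,1)
…
step 5: (5927, 385)  from 10·(585,38) + (77,5)
…
step 7: (48001, 3118)  from 1·(42074,2733) + (5927,385)
step 8: (90075, 5851)  from 1·(48001,3118) + (42074,2733)
step 9: (228151, 14820)  from 2·(90075,5851) + (48001,3118)
→ (228151, 14820).  Check: 228151²=52052878801, 237·14820²=52052878800, difference 1.

228151 14820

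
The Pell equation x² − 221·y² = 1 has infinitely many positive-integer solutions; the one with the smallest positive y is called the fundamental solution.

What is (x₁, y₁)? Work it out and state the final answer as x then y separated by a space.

1665 112

√221 = [14; 1,6,2,6,1,28, …], period ℓ=6 (even) → k=5
i=0: a=14 ⇒ p=14, q=1
i=1: a=1 ⇒ p=15, q=1
…
i=3: a=2 ⇒ p=223, q=15
i=4: a=6 ⇒ p=1442, q=97
i=5: a=1 ⇒ p=1665, q=112
→ (1665, 112).  Check: 1665²=2772225, 221·112²=2772224, difference 1.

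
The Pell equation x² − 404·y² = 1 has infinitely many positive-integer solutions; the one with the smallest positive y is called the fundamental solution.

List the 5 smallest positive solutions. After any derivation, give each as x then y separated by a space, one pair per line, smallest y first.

√404 → a₀=20, period (10,40); ℓ=2 even so k=1
i=0: a=20 ⇒ p=20, q=1
i=1: a=10 ⇒ p=201, q=10
→ (201, 10).  Check: 201²=40401, 404·10²=40400, difference 1.
n=2: (201,10)∘(201,10) = (201·201+404·10·10, 201·10+10·201) = (80801,4020)
n=3: (80801,4020)∘(201,10) = (201·80801+404·10·4020, 201·4020+10·80801) = (32481801,1616030)
n=4: (32481801,1616030)∘(201,10) = (201·32481801+404·10·1616030, 201·1616030+10·32481801) = (13057603201,649640040)
n=5: (13057603201,649640040)∘(201,10) = (201·13057603201+404·10·649640040, 201·649640040+10·13057603201) = (5249124005001,261153680050)

201 10
80801 4020
32481801 1616030
13057603201 649640040
5249124005001 261153680050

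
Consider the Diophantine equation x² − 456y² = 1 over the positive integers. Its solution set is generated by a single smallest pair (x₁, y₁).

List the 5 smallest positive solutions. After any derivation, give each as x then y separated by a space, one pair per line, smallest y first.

1025 48
2101249 98400
4307559425 201719952
8830494720001 413525803200
18102509868442625 847727694840048

√456 → a₀=21, period (2,1,4,1,2,42); ℓ=6 even so k=5
step 0: (21, 1)  from 21·(1,0) + (0,1)
…
step 4: (363, 17)  from 1·(299,14) + (64,3)
step 5: (1025, 48)  from 2·(363,17) + (299,14)
(x₁, y₁) = (1025, 48);  1025² − 456·48² = 1 ✓
n=2: (1025,48)∘(1025,48) = (1025·1025+456·48·48, 1025·48+48·1025) = (2101249,98400)
n=3: (2101249,98400)∘(1025,48) = (1025·2101249+456·48·98400, 1025·98400+48·2101249) = (4307559425,201719952)
n=4: (4307559425,201719952)∘(1025,48) = (1025·4307559425+456·48·201719952, 1025·201719952+48·4307559425) = (8830494720001,413525803200)
n=5: (8830494720001,413525803200)∘(1025,48) = (1025·8830494720001+456·48·413525803200, 1025·413525803200+48·8830494720001) = (18102509868442625,847727694840048)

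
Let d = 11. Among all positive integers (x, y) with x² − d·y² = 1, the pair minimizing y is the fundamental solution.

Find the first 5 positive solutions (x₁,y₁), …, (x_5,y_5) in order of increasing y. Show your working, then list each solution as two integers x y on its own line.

10 3
199 60
3970 1197
79201 23880
1580050 476403

[3; 3,6] for √11; ℓ=2 ⇒ convergent index 1
i=0: a=3 ⇒ p=3, q=1
i=1: a=3 ⇒ p=10, q=3
→ (10, 3).  Check: 10²=100, 11·3²=99, difference 1.
(x_2, y_2) = (10·10 + 11·3·3, 10·3 + 3·10) = (199, 60)
(x_3, y_3) = (10·199 + 11·3·60, 10·60 + 3·199) = (3970, 1197)
(x_4, y_4) = (10·3970 + 11·3·1197, 10·1197 + 3·3970) = (79201, 23880)
(x_5, y_5) = (10·79201 + 11·3·23880, 10·23880 + 3·79201) = (1580050, 476403)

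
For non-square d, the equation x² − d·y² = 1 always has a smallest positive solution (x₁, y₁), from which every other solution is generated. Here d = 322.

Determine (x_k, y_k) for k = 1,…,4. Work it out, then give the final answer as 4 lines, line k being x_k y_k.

323 18
208657 11628
134792099 7511670
87075487297 4852527192

√322 = [17; 1,16,1,34, …], period ℓ=4 (even) → k=3
a_0=17:  p_0=17·1+0=17,  q_0=17·0+1=1
…
a_2=16:  p_2=16·18+17=305,  q_2=16·1+1=17
a_3=1:  p_3=1·305+18=323,  q_3=1·17+1=18
→ (323, 18).  Check: 323²=104329, 322·18²=104328, difference 1.
k=2:  x_2 = 323·323+322·18·18 = 208657,  y_2 = 323·18+18·323 = 11628
k=3:  x_3 = 323·208657+322·18·11628 = 134792099,  y_3 = 323·11628+18·208657 = 7511670
k=4:  x_4 = 323·134792099+322·18·7511670 = 87075487297,  y_4 = 323·7511670+18·134792099 = 4852527192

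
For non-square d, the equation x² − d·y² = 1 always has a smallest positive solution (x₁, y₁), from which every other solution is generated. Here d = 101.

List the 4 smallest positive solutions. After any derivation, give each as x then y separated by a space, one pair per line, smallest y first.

[10; 20] for √101; ℓ=1 ⇒ convergent index 1
a_0=10:  p_0=10·1+0=10,  q_0=10·0+1=1
a_1=20:  p_1=20·10+1=201,  q_1=20·1+0=20
→ (201, 20).  Check: 201²=40401, 101·20²=40400, difference 1.
(201+20√101)^2 = 80801 + 8040√101
(201+20√101)^3 = 32481801 + 3232060√101
(201+20√101)^4 = 13057603201 + 1299280080√101

201 20
80801 8040
32481801 3232060
13057603201 1299280080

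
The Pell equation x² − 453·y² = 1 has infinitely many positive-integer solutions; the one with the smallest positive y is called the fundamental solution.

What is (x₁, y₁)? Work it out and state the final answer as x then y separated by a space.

1653751 77700

√453 → a₀=21, period (3,1,1,10,14,10,1,1,3,42); ℓ=10 even so k=9
k=0  a_k=21  p_k/q_k = 21/1
…
k=3  a_k=1  p_k/q_k = 149/7
…
k=7  a_k=1  p_k/q_k = 245764/11547
k=8  a_k=1  p_k/q_k = 469329/22051
k=9  a_k=3  p_k/q_k = 1653751/77700
(x₁, y₁) = (1653751, 77700);  1653751² − 453·77700² = 1 ✓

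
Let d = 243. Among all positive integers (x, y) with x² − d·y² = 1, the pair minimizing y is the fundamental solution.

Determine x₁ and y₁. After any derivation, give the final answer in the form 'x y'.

70226 4505

[15; 1,1,2,3,15,3,2,1,1,30] for √243; ℓ=10 ⇒ convergent index 9
i=0: a=15 ⇒ p=15, q=1
i=1: a=1 ⇒ p=16, q=1
i=2: a=1 ⇒ p=31, q=2
…
i=4: a=3 ⇒ p=265, q=17
i=5: a=15 ⇒ p=4053, q=260
i=6: a=3 ⇒ p=12424, q=797
i=7: a=2 ⇒ p=28901, q=1854
i=8: a=1 ⇒ p=41325, q=2651
i=9: a=1 ⇒ p=70226, q=4505
fundamental: x₁=70226, y₁=4505  (since 4931691076 − 243·20295025 = 1)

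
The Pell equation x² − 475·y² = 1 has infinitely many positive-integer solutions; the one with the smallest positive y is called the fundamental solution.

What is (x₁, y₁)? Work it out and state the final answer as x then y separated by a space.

√475 → a₀=21, period (1,3,1,6,2,6,1,3,1,42); ℓ=10 even so k=9
step 0: (21, 1)  from 21·(1,0) + (0,1)
…
step 3: (109, 5)  from 1·(87,4) + (22,1)
step 4: (741, 34)  from 6·(109,5) + (87,4)
…
step 6: (10287, 472)  from 6·(1591,73) + (741,34)
…
step 8: (45921, 2107)  from 3·(11878,545) + (10287,472)
step 9: (57799, 2652)  from 1·(45921,2107) + (11878,545)
→ (57799, 2652).  Check: 57799²=3340724401, 475·2652²=3340724400, difference 1.

57799 2652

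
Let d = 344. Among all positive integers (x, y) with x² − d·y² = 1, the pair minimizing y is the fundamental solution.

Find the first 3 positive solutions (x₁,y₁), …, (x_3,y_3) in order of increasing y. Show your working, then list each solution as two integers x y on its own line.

10405 561
216528049 11674410
4505948689285 242944471539

d=344: √d = [18; 1,1,4,1,3,1,4,1,1,36] (ℓ=10, even), read p_9/q_9
k=0  a_k=18  p_k/q_k = 18/1
…
k=2  a_k=1  p_k/q_k = 37/2
k=3  a_k=4  p_k/q_k = 167/9
…
k=5  a_k=3  p_k/q_k = 779/42
k=6  a_k=1  p_k/q_k = 983/53
…
k=8  a_k=1  p_k/q_k = 5694/307
k=9  a_k=1  p_k/q_k = 10405/561
fundamental: x₁=10405, y₁=561  (since 108264025 − 344·314721 = 1)
k=2:  x_2 = 10405·10405+344·561·561 = 216528049,  y_2 = 10405·561+561·10405 = 11674410
k=3:  x_3 = 10405·216528049+344·561·11674410 = 4505948689285,  y_3 = 10405·11674410+561·216528049 = 242944471539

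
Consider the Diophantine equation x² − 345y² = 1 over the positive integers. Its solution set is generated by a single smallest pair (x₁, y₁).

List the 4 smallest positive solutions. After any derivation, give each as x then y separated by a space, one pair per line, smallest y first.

6761 364
91422241 4922008
1236211536041 66555391812
16716052298924161 899962003159856

√345 = [18; 1,1,2,1,6,1,2,1,1,36, …], period ℓ=10 (even) → k=9
k=0  a_k=18  p_k/q_k = 18/1
…
k=2  a_k=1  p_k/q_k = 37/2
k=3  a_k=2  p_k/q_k = 93/5
k=4  a_k=1  p_k/q_k = 130/7
k=5  a_k=6  p_k/q_k = 873/47
k=6  a_k=1  p_k/q_k = 1003/54
k=7  a_k=2  p_k/q_k = 2879/155
k=8  a_k=1  p_k/q_k = 3882/209
k=9  a_k=1  p_k/q_k = 6761/364
(x₁, y₁) = (6761, 364);  6761² − 345·364² = 1 ✓
(x_2, y_2) = (6761·6761 + 345·364·364, 6761·364 + 364·6761) = (91422241, 4922008)
(x_3, y_3) = (6761·91422241 + 345·364·4922008, 6761·4922008 + 364·91422241) = (1236211536041, 66555391812)
(x_4, y_4) = (6761·1236211536041 + 345·364·66555391812, 6761·66555391812 + 364·1236211536041) = (16716052298924161, 899962003159856)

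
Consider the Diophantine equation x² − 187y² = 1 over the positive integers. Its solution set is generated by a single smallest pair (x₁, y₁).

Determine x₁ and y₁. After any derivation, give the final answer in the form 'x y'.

[13; 1,2,13,2,1,26] for √187; ℓ=6 ⇒ convergent index 5
step 0: (13, 1)  from 13·(1,0) + (0,1)
step 1: (14, 1)  from 1·(13,1) + (1,0)
…
step 3: (547, 40)  from 13·(41,3) + (14,1)
step 4: (1135, 83)  from 2·(547,40) + (41,3)
step 5: (1682, 123)  from 1·(1135,83) + (547,40)
fundamental: x₁=1682, y₁=123  (since 2829124 − 187·15129 = 1)

1682 123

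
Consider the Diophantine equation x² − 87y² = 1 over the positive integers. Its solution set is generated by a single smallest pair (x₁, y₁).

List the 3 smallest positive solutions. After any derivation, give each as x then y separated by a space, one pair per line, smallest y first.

28 3
1567 168
87724 9405

√87 → a₀=9, period (3,18); ℓ=2 even so k=1
i=0: a=9 ⇒ p=9, q=1
i=1: a=3 ⇒ p=28, q=3
→ (28, 3).  Check: 28²=784, 87·3²=783, difference 1.
(x_2, y_2) = (28·28 + 87·3·3, 28·3 + 3·28) = (1567, 168)
(x_3, y_3) = (28·1567 + 87·3·168, 28·168 + 3·1567) = (87724, 9405)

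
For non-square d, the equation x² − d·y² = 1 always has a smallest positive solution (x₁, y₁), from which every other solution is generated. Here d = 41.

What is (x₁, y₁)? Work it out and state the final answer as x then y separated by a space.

√41 → a₀=6, period (2,2,12); ℓ=3 odd so k=5
i=0: a=6 ⇒ p=6, q=1
i=1: a=2 ⇒ p=13, q=2
i=2: a=2 ⇒ p=32, q=5
i=3: a=12 ⇒ p=397, q=62
i=4: a=2 ⇒ p=826, q=129
i=5: a=2 ⇒ p=2049, q=320
fundamental: x₁=2049, y₁=320  (since 4198401 − 41·102400 = 1)

2049 320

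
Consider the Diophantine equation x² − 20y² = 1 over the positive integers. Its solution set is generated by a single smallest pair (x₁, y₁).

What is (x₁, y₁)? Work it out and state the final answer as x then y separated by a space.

d=20: √d = [4; 2,8] (ℓ=2, even), read p_1/q_1
a_0=4:  p_0=4·1+0=4,  q_0=4·0+1=1
a_1=2:  p_1=2·4+1=9,  q_1=2·1+0=2
(x₁, y₁) = (9, 2);  9² − 20·2² = 1 ✓

9 2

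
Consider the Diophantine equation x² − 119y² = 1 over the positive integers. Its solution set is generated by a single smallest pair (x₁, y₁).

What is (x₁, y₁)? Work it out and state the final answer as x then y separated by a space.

120 11

[10; 1,9,1,20] for √119; ℓ=4 ⇒ convergent index 3
a_0=10:  p_0=10·1+0=10,  q_0=10·0+1=1
a_1=1:  p_1=1·10+1=11,  q_1=1·1+0=1
a_2=9:  p_2=9·11+10=109,  q_2=9·1+1=10
a_3=1:  p_3=1·109+11=120,  q_3=1·10+1=11
(x₁, y₁) = (120, 11);  120² − 119·11² = 1 ✓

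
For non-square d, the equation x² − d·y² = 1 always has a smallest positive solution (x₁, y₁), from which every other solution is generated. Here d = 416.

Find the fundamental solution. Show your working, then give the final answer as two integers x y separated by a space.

5201 255

√416 = [20; 2,1,1,9,1,1,2,40, …], period ℓ=8 (even) → k=7
k=0  a_k=20  p_k/q_k = 20/1
k=1  a_k=2  p_k/q_k = 41/2
k=2  a_k=1  p_k/q_k = 61/3
k=3  a_k=1  p_k/q_k = 102/5
k=4  a_k=9  p_k/q_k = 979/48
…
k=6  a_k=1  p_k/q_k = 2060/101
k=7  a_k=2  p_k/q_k = 5201/255
(x₁, y₁) = (5201, 255);  5201² − 416·255² = 1 ✓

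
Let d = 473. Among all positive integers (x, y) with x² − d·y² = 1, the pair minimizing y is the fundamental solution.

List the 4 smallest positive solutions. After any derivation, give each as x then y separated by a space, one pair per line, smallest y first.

87 4
15137 696
2633751 121100
458257537 21070704

[21; 1,2,1,42] for √473; ℓ=4 ⇒ convergent index 3
a_0=21:  p_0=21·1+0=21,  q_0=21·0+1=1
a_1=1:  p_1=1·21+1=22,  q_1=1·1+0=1
a_2=2:  p_2=2·22+21=65,  q_2=2·1+1=3
a_3=1:  p_3=1·65+22=87,  q_3=1·3+1=4
fundamental: x₁=87, y₁=4  (since 7569 − 473·16 = 1)
(x_2, y_2) = (87·87 + 473·4·4, 87·4 + 4·87) = (15137, 696)
(x_3, y_3) = (87·15137 + 473·4·696, 87·696 + 4·15137) = (2633751, 121100)
(x_4, y_4) = (87·2633751 + 473·4·121100, 87·121100 + 4·2633751) = (458257537, 21070704)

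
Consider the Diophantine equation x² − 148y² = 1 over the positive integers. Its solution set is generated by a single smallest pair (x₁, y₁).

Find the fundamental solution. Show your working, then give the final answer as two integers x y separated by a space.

73 6

√148 → a₀=12, period (6,24); ℓ=2 even so k=1
i=0: a=12 ⇒ p=12, q=1
i=1: a=6 ⇒ p=73, q=6
→ (73, 6).  Check: 73²=5329, 148·6²=5328, difference 1.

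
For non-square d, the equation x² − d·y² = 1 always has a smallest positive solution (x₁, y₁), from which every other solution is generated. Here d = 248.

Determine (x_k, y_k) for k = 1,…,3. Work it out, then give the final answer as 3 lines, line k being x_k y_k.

[15; 1,2,1,30] for √248; ℓ=4 ⇒ convergent index 3
step 0: (15, 1)  from 15·(1,0) + (0,1)
…
step 2: (47, 3)  from 2·(16,1) + (15,1)
step 3: (63, 4)  from 1·(47,3) + (16,1)
→ (63, 4).  Check: 63²=3969, 248·4²=3968, difference 1.
(x_2, y_2) = (63·63 + 248·4·4, 63·4 + 4·63) = (7937, 504)
(x_3, y_3) = (63·7937 + 248·4·504, 63·504 + 4·7937) = (999999, 63500)

63 4
7937 504
999999 63500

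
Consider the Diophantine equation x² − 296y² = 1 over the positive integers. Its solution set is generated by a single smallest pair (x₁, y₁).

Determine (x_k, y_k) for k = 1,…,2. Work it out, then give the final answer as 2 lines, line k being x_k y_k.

3699 215
27365201 1590570

√296 = [17; 4,1,7,1,4,34, …], period ℓ=6 (even) → k=5
step 0: (17, 1)  from 17·(1,0) + (0,1)
step 1: (69, 4)  from 4·(17,1) + (1,0)
step 2: (86, 5)  from 1·(69,4) + (17,1)
…
step 4: (757, 44)  from 1·(671,39) + (86,5)
step 5: (3699, 215)  from 4·(757,44) + (671,39)
fundamental: x₁=3699, y₁=215  (since 13682601 − 296·46225 = 1)
(3699+215√296)^2 = 27365201 + 1590570√296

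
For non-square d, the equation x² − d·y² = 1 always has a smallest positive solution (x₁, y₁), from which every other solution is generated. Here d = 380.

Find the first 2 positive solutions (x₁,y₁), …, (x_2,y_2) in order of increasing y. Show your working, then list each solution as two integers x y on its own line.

39 2
3041 156

d=380: √d = [19; 2,38] (ℓ=2, even), read p_1/q_1
a_0=19:  p_0=19·1+0=19,  q_0=19·0+1=1
a_1=2:  p_1=2·19+1=39,  q_1=2·1+0=2
→ (39, 2).  Check: 39²=1521, 380·2²=1520, difference 1.
(x_2, y_2) = (39·39 + 380·2·2, 39·2 + 2·39) = (3041, 156)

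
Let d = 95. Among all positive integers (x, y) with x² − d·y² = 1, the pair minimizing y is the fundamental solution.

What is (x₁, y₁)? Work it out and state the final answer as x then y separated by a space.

√95 → a₀=9, period (1,2,1,18); ℓ=4 even so k=3
a_0=9:  p_0=9·1+0=9,  q_0=9·0+1=1
a_1=1:  p_1=1·9+1=10,  q_1=1·1+0=1
a_2=2:  p_2=2·10+9=29,  q_2=2·1+1=3
a_3=1:  p_3=1·29+10=39,  q_3=1·3+1=4
→ (39, 4).  Check: 39²=1521, 95·4²=1520, difference 1.

39 4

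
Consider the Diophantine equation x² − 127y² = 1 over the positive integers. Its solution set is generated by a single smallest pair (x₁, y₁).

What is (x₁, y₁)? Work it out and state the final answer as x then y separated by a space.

d=127: √d = [11; 3,1,2,2,7,11,7,2,2,1,3,22] (ℓ=12, even), read p_11/q_11
step 0: (11, 1)  from 11·(1,0) + (0,1)
…
step 3: (124, 11)  from 2·(45,4) + (34,3)
…
step 5: (2175, 193)  from 7·(293,26) + (124,11)
step 6: (24218, 2149)  from 11·(2175,193) + (293,26)
…
step 9: (906941, 80478)  from 2·(367620,32621) + (171701,15236)
step 10: (1274561, 113099)  from 1·(906941,80478) + (367620,32621)
step 11: (4730624, 419775)  from 3·(1274561,113099) + (906941,80478)
(x₁, y₁) = (4730624, 419775);  4730624² − 127·419775² = 1 ✓

4730624 419775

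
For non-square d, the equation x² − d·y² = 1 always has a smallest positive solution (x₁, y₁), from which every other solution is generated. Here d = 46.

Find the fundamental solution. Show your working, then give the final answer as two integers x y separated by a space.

√46 → a₀=6, period (1,3,1,1,2,6,2,1,1,3,1,12); ℓ=12 even so k=11
step 0: (6, 1)  from 6·(1,0) + (0,1)
step 1: (7, 1)  from 1·(6,1) + (1,0)
step 2: (27, 4)  from 3·(7,1) + (6,1)
step 3: (34, 5)  from 1·(27,4) + (7,1)
…
step 6: (997, 147)  from 6·(156,23) + (61,9)
step 7: (2150, 317)  from 2·(997,147) + (156,23)
step 8: (3147, 464)  from 1·(2150,317) + (997,147)
…
step 10: (19038, 2807)  from 3·(5297,781) + (3147,464)
step 11: (24335, 3588)  from 1·(19038,2807) + (5297,781)
→ (24335, 3588).  Check: 24335²=592192225, 46·3588²=592192224, difference 1.

24335 3588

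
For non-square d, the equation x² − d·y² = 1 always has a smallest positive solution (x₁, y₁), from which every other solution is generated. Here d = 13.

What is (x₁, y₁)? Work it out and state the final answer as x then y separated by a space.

649 180

d=13: √d = [3; 1,1,1,1,6] (ℓ=5, odd), read p_9/q_9
a_0=3:  p_0=3·1+0=3,  q_0=3·0+1=1
…
a_3=1:  p_3=1·7+4=11,  q_3=1·2+1=3
…
a_5=6:  p_5=6·18+11=119,  q_5=6·5+3=33
a_6=1:  p_6=1·119+18=137,  q_6=1·33+5=38
…
a_8=1:  p_8=1·256+137=393,  q_8=1·71+38=109
a_9=1:  p_9=1·393+256=649,  q_9=1·109+71=180
→ (649, 180).  Check: 649²=421201, 13·180²=421200, difference 1.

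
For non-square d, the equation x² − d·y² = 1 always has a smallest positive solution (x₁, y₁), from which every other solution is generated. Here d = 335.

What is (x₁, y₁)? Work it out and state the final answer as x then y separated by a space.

[18; 3,3,3,36] for √335; ℓ=4 ⇒ convergent index 3
step 0: (18, 1)  from 18·(1,0) + (0,1)
step 1: (55, 3)  from 3·(18,1) + (1,0)
step 2: (183, 10)  from 3·(55,3) + (18,1)
step 3: (604, 33)  from 3·(183,10) + (55,3)
(x₁, y₁) = (604, 33);  604² − 335·33² = 1 ✓

604 33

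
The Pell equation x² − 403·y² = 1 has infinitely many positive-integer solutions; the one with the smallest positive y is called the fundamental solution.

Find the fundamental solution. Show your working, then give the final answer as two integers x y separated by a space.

[20; 13,2,1,3,1,3,1,2,13,40] for √403; ℓ=10 ⇒ convergent index 9
a_0=20:  p_0=20·1+0=20,  q_0=20·0+1=1
…
a_8=2:  p_8=2·17967+14213=50147,  q_8=2·895+708=2498
a_9=13:  p_9=13·50147+17967=669878,  q_9=13·2498+895=33369
fundamental: x₁=669878, y₁=33369  (since 448736534884 − 403·1113490161 = 1)

669878 33369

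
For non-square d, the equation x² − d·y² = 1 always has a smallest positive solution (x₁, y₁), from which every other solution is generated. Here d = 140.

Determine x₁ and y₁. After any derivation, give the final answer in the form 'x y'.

71 6

√140 → a₀=11, period (1,4,1,22); ℓ=4 even so k=3
i=0: a=11 ⇒ p=11, q=1
i=1: a=1 ⇒ p=12, q=1
i=2: a=4 ⇒ p=59, q=5
i=3: a=1 ⇒ p=71, q=6
(x₁, y₁) = (71, 6);  71² − 140·6² = 1 ✓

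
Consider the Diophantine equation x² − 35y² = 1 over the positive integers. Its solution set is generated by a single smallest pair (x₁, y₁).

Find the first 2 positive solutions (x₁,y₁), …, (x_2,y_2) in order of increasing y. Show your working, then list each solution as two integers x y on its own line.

6 1
71 12

d=35: √d = [5; 1,10] (ℓ=2, even), read p_1/q_1
step 0: (5, 1)  from 5·(1,0) + (0,1)
step 1: (6, 1)  from 1·(5,1) + (1,0)
→ (6, 1).  Check: 6²=36, 35·1²=35, difference 1.
n=2: (6,1)∘(6,1) = (6·6+35·1·1, 6·1+1·6) = (71,12)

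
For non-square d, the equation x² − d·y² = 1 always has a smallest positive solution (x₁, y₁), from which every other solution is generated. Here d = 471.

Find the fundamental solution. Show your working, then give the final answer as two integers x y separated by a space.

7838695 361188

d=471: √d = [21; 1,2,2,1,3,…,2,1,42] (ℓ=14, even), read p_13/q_13
k=0  a_k=21  p_k/q_k = 21/1
k=1  a_k=1  p_k/q_k = 22/1
k=2  a_k=2  p_k/q_k = 65/3
k=3  a_k=2  p_k/q_k = 152/7
k=4  a_k=1  p_k/q_k = 217/10
k=5  a_k=3  p_k/q_k = 803/37
k=6  a_k=4  p_k/q_k = 3429/158
k=7  a_k=14  p_k/q_k = 48809/2249
k=8  a_k=4  p_k/q_k = 198665/9154
k=9  a_k=3  p_k/q_k = 644804/29711
k=10  a_k=1  p_k/q_k = 843469/38865
…
k=12  a_k=2  p_k/q_k = 5506953/253747
k=13  a_k=1  p_k/q_k = 7838695/361188
(x₁, y₁) = (7838695, 361188);  7838695² − 471·361188² = 1 ✓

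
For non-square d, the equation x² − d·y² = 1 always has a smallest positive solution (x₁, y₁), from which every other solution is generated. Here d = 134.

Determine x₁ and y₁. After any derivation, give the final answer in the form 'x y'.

√134 = [11; 1,1,2,1,3,…,1,1,22, …], period ℓ=14 (even) → k=13
a_0=11:  p_0=11·1+0=11,  q_0=11·0+1=1
…
a_5=3:  p_5=3·81+58=301,  q_5=3·7+5=26
…
a_10=1:  p_10=1·17630+4503=22133,  q_10=1·1523+389=1912
a_11=2:  p_11=2·22133+17630=61896,  q_11=2·1912+1523=5347
a_12=1:  p_12=1·61896+22133=84029,  q_12=1·5347+1912=7259
a_13=1:  p_13=1·84029+61896=145925,  q_13=1·7259+5347=12606
(x₁, y₁) = (145925, 12606);  145925² − 134·12606² = 1 ✓

145925 12606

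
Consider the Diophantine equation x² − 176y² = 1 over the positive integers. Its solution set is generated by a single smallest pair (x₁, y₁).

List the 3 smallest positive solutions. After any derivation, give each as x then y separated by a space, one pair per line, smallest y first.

199 15
79201 5970
31521799 2376045

d=176: √d = [13; 3,1,3,26] (ℓ=4, even), read p_3/q_3
k=0  a_k=13  p_k/q_k = 13/1
…
k=2  a_k=1  p_k/q_k = 53/4
k=3  a_k=3  p_k/q_k = 199/15
→ (199, 15).  Check: 199²=39601, 176·15²=39600, difference 1.
(199+15√176)^2 = 79201 + 5970√176
(199+15√176)^3 = 31521799 + 2376045√176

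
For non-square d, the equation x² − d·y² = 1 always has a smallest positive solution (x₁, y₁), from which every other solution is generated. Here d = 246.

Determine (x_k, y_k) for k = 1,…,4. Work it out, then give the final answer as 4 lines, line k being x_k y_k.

[15; 1,2,5,1,14,1,5,2,1,30] for √246; ℓ=10 ⇒ convergent index 9
a_0=15:  p_0=15·1+0=15,  q_0=15·0+1=1
…
a_4=1:  p_4=1·251+47=298,  q_4=1·16+3=19
…
a_7=5:  p_7=5·4721+4423=28028,  q_7=5·301+282=1787
a_8=2:  p_8=2·28028+4721=60777,  q_8=2·1787+301=3875
a_9=1:  p_9=1·60777+28028=88805,  q_9=1·3875+1787=5662
(x₁, y₁) = (88805, 5662);  88805² − 246·5662² = 1 ✓
n=2: (88805,5662)∘(88805,5662) = (88805·88805+246·5662·5662, 88805·5662+5662·88805) = (15772656049,1005627820)
n=3: (15772656049,1005627820)∘(88805,5662) = (88805·15772656049+246·5662·1005627820, 88805·1005627820+5662·15772656049) = (2801381440774085,178609557104538)
n=4: (2801381440774085,178609557104538)∘(88805,5662) = (88805·2801381440774085+246·5662·178609557104538, 88805·178609557104538+5662·2801381440774085) = (497553357680112580801,31722843436331366360)

88805 5662
15772656049 1005627820
2801381440774085 178609557104538
497553357680112580801 31722843436331366360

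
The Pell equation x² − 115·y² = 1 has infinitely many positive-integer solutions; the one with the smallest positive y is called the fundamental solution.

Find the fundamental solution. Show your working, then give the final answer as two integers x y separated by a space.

d=115: √d = [10; 1,2,1,1,1,1,1,2,1,20] (ℓ=10, even), read p_9/q_9
step 0: (10, 1)  from 10·(1,0) + (0,1)
step 1: (11, 1)  from 1·(10,1) + (1,0)
…
step 3: (43, 4)  from 1·(32,3) + (11,1)
step 4: (75, 7)  from 1·(43,4) + (32,3)
…
step 6: (193, 18)  from 1·(118,11) + (75,7)
step 7: (311, 29)  from 1·(193,18) + (118,11)
step 8: (815, 76)  from 2·(311,29) + (193,18)
step 9: (1126, 105)  from 1·(815,76) + (311,29)
fundamental: x₁=1126, y₁=105  (since 1267876 − 115·11025 = 1)

1126 105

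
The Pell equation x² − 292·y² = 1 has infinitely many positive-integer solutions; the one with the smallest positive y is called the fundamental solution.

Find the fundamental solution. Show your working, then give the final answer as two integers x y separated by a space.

√292 = [17; 11,2,1,3,8,3,1,2,11,34, …], period ℓ=10 (even) → k=9
a_0=17:  p_0=17·1+0=17,  q_0=17·0+1=1
a_1=11:  p_1=11·17+1=188,  q_1=11·1+0=11
a_2=2:  p_2=2·188+17=393,  q_2=2·11+1=23
a_3=1:  p_3=1·393+188=581,  q_3=1·23+11=34
a_4=3:  p_4=3·581+393=2136,  q_4=3·34+23=125
…
a_7=1:  p_7=1·55143+17669=72812,  q_7=1·3227+1034=4261
a_8=2:  p_8=2·72812+55143=200767,  q_8=2·4261+3227=11749
a_9=11:  p_9=11·200767+72812=2281249,  q_9=11·11749+4261=133500
fundamental: x₁=2281249, y₁=133500  (since 5204097000001 − 292·17822250000 = 1)

2281249 133500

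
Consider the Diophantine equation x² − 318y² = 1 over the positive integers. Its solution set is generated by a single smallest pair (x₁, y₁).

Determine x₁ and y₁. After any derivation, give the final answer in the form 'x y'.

107 6

√318 → a₀=17, period (1,4,1,34); ℓ=4 even so k=3
k=0  a_k=17  p_k/q_k = 17/1
…
k=2  a_k=4  p_k/q_k = 89/5
k=3  a_k=1  p_k/q_k = 107/6
(x₁, y₁) = (107, 6);  107² − 318·6² = 1 ✓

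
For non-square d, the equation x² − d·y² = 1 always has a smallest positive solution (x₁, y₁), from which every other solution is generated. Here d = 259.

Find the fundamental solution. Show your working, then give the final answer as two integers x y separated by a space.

√259 = [16; 10,1,2,3,4,3,2,1,10,32, …], period ℓ=10 (even) → k=9
step 0: (16, 1)  from 16·(1,0) + (0,1)
…
step 4: (1722, 107)  from 3·(515,32) + (177,11)
…
step 6: (23931, 1487)  from 3·(7403,460) + (1722,107)
…
step 8: (79196, 4921)  from 1·(55265,3434) + (23931,1487)
step 9: (847225, 52644)  from 10·(79196,4921) + (55265,3434)
→ (847225, 52644).  Check: 847225²=717790200625, 259·52644²=717790200624, difference 1.

847225 52644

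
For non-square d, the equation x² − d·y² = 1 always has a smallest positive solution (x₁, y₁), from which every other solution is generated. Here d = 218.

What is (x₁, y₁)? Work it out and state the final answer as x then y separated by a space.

126003 8534

√218 = [14; 1,3,3,1,28, …], period ℓ=5 (odd) → k=9
a_0=14:  p_0=14·1+0=14,  q_0=14·0+1=1
a_1=1:  p_1=1·14+1=15,  q_1=1·1+0=1
…
a_3=3:  p_3=3·59+15=192,  q_3=3·4+1=13
a_4=1:  p_4=1·192+59=251,  q_4=1·13+4=17
a_5=28:  p_5=28·251+192=7220,  q_5=28·17+13=489
a_6=1:  p_6=1·7220+251=7471,  q_6=1·489+17=506
a_7=3:  p_7=3·7471+7220=29633,  q_7=3·506+489=2007
a_8=3:  p_8=3·29633+7471=96370,  q_8=3·2007+506=6527
a_9=1:  p_9=1·96370+29633=126003,  q_9=1·6527+2007=8534
→ (126003, 8534).  Check: 126003²=15876756009, 218·8534²=15876756008, difference 1.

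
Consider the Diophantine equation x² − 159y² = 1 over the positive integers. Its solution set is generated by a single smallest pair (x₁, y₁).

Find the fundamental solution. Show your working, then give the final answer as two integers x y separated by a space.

1324 105

d=159: √d = [12; 1,1,1,1,3,1,1,1,1,24] (ℓ=10, even), read p_9/q_9
k=0  a_k=12  p_k/q_k = 12/1
…
k=6  a_k=1  p_k/q_k = 290/23
…
k=8  a_k=1  p_k/q_k = 807/64
k=9  a_k=1  p_k/q_k = 1324/105
fundamental: x₁=1324, y₁=105  (since 1752976 − 159·11025 = 1)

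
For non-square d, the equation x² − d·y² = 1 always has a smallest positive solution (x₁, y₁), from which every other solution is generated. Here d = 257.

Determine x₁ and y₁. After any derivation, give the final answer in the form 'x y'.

513 32

√257 = [16; 32, …], period ℓ=1 (odd) → k=1
k=0  a_k=16  p_k/q_k = 16/1
k=1  a_k=32  p_k/q_k = 513/32
→ (513, 32).  Check: 513²=263169, 257·32²=263168, difference 1.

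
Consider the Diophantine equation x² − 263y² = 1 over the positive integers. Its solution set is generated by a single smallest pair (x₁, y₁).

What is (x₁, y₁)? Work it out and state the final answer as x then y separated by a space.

[16; 4,1,1,1,1,15,1,1,1,1,4,32] for √263; ℓ=12 ⇒ convergent index 11
step 0: (16, 1)  from 16·(1,0) + (0,1)
step 1: (65, 4)  from 4·(16,1) + (1,0)
…
step 3: (146, 9)  from 1·(81,5) + (65,4)
step 4: (227, 14)  from 1·(146,9) + (81,5)
step 5: (373, 23)  from 1·(227,14) + (146,9)
step 6: (5822, 359)  from 15·(373,23) + (227,14)
step 7: (6195, 382)  from 1·(5822,359) + (373,23)
step 8: (12017, 741)  from 1·(6195,382) + (5822,359)
step 9: (18212, 1123)  from 1·(12017,741) + (6195,382)
step 10: (30229, 1864)  from 1·(18212,1123) + (12017,741)
step 11: (139128, 8579)  from 4·(30229,1864) + (18212,1123)
fundamental: x₁=139128, y₁=8579  (since 19356600384 − 263·73599241 = 1)

139128 8579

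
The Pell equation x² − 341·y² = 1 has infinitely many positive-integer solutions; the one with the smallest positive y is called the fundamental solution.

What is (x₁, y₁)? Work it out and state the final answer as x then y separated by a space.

10626551 575460

√341 → a₀=18, period (2,6,1,8,2,…,6,2,36); ℓ=14 even so k=13
a_0=18:  p_0=18·1+0=18,  q_0=18·0+1=1
…
a_5=2:  p_5=2·2456+277=5189,  q_5=2·133+15=281
a_6=1:  p_6=1·5189+2456=7645,  q_6=1·281+133=414
…
a_8=1:  p_8=1·20479+7645=28124,  q_8=1·1109+414=1523
a_9=2:  p_9=2·28124+20479=76727,  q_9=2·1523+1109=4155
a_10=8:  p_10=8·76727+28124=641940,  q_10=8·4155+1523=34763
a_11=1:  p_11=1·641940+76727=718667,  q_11=1·34763+4155=38918
a_12=6:  p_12=6·718667+641940=4953942,  q_12=6·38918+34763=268271
a_13=2:  p_13=2·4953942+718667=10626551,  q_13=2·268271+38918=575460
→ (10626551, 575460).  Check: 10626551²=112923586155601, 341·575460²=112923586155600, difference 1.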